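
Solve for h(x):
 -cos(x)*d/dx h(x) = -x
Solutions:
 h(x) = C1 + Integral(x/cos(x), x)


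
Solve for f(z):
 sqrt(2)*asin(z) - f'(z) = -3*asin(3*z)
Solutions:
 f(z) = C1 + 3*z*asin(3*z) + sqrt(1 - 9*z^2) + sqrt(2)*(z*asin(z) + sqrt(1 - z^2))


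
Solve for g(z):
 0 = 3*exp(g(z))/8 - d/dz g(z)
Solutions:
 g(z) = log(-1/(C1 + 3*z)) + 3*log(2)


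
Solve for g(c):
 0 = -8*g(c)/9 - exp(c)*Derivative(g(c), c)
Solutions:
 g(c) = C1*exp(8*exp(-c)/9)


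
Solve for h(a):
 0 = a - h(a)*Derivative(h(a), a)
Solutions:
 h(a) = -sqrt(C1 + a^2)
 h(a) = sqrt(C1 + a^2)


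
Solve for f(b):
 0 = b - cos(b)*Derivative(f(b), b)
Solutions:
 f(b) = C1 + Integral(b/cos(b), b)


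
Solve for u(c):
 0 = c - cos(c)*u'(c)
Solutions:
 u(c) = C1 + Integral(c/cos(c), c)


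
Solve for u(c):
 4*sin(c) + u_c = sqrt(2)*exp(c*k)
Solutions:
 u(c) = C1 + 4*cos(c) + sqrt(2)*exp(c*k)/k


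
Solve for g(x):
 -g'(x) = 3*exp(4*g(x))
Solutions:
 g(x) = log(-I*(1/(C1 + 12*x))^(1/4))
 g(x) = log(I*(1/(C1 + 12*x))^(1/4))
 g(x) = log(-(1/(C1 + 12*x))^(1/4))
 g(x) = log(1/(C1 + 12*x))/4


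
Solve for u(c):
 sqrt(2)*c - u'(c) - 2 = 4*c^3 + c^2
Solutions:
 u(c) = C1 - c^4 - c^3/3 + sqrt(2)*c^2/2 - 2*c


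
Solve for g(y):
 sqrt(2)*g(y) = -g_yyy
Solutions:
 g(y) = C3*exp(-2^(1/6)*y) + (C1*sin(2^(1/6)*sqrt(3)*y/2) + C2*cos(2^(1/6)*sqrt(3)*y/2))*exp(2^(1/6)*y/2)


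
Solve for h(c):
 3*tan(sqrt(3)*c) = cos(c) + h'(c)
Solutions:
 h(c) = C1 - sqrt(3)*log(cos(sqrt(3)*c)) - sin(c)


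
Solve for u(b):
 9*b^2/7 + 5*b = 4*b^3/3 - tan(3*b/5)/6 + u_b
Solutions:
 u(b) = C1 - b^4/3 + 3*b^3/7 + 5*b^2/2 - 5*log(cos(3*b/5))/18


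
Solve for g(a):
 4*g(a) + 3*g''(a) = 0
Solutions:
 g(a) = C1*sin(2*sqrt(3)*a/3) + C2*cos(2*sqrt(3)*a/3)


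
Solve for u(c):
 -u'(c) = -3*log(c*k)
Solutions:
 u(c) = C1 + 3*c*log(c*k) - 3*c


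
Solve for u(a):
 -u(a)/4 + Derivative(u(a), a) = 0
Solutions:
 u(a) = C1*exp(a/4)


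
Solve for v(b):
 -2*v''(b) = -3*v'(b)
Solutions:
 v(b) = C1 + C2*exp(3*b/2)


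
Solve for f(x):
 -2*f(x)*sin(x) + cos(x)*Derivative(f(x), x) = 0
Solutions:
 f(x) = C1/cos(x)^2


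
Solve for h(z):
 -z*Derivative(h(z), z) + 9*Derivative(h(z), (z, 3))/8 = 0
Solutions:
 h(z) = C1 + Integral(C2*airyai(2*3^(1/3)*z/3) + C3*airybi(2*3^(1/3)*z/3), z)


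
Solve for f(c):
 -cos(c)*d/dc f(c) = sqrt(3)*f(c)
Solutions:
 f(c) = C1*(sin(c) - 1)^(sqrt(3)/2)/(sin(c) + 1)^(sqrt(3)/2)


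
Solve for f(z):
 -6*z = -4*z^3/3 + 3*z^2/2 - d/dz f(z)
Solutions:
 f(z) = C1 - z^4/3 + z^3/2 + 3*z^2


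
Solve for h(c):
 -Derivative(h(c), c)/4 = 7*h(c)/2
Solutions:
 h(c) = C1*exp(-14*c)


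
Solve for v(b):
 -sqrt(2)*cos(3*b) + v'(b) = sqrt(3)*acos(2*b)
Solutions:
 v(b) = C1 + sqrt(3)*(b*acos(2*b) - sqrt(1 - 4*b^2)/2) + sqrt(2)*sin(3*b)/3


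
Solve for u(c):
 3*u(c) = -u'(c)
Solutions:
 u(c) = C1*exp(-3*c)


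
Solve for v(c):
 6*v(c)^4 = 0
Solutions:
 v(c) = 0


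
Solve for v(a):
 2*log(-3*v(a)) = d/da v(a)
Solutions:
 -Integral(1/(log(-_y) + log(3)), (_y, v(a)))/2 = C1 - a


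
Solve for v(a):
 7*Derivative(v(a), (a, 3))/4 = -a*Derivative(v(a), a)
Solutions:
 v(a) = C1 + Integral(C2*airyai(-14^(2/3)*a/7) + C3*airybi(-14^(2/3)*a/7), a)


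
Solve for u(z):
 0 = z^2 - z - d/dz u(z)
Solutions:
 u(z) = C1 + z^3/3 - z^2/2


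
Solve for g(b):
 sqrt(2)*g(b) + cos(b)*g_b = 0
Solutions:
 g(b) = C1*(sin(b) - 1)^(sqrt(2)/2)/(sin(b) + 1)^(sqrt(2)/2)


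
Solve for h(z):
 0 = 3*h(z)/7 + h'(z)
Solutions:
 h(z) = C1*exp(-3*z/7)


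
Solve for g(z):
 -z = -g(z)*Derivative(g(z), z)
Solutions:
 g(z) = -sqrt(C1 + z^2)
 g(z) = sqrt(C1 + z^2)


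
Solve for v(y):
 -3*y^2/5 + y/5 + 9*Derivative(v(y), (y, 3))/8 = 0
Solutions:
 v(y) = C1 + C2*y + C3*y^2 + 2*y^5/225 - y^4/135


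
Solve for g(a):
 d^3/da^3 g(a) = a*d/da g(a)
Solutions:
 g(a) = C1 + Integral(C2*airyai(a) + C3*airybi(a), a)


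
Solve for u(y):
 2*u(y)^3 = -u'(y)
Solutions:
 u(y) = -sqrt(2)*sqrt(-1/(C1 - 2*y))/2
 u(y) = sqrt(2)*sqrt(-1/(C1 - 2*y))/2


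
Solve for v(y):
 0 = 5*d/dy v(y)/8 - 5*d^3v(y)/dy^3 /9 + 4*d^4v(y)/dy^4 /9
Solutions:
 v(y) = C1 + C2*exp(y*(5*5^(2/3)/(9*sqrt(579) + 218)^(1/3) + 10 + 5^(1/3)*(9*sqrt(579) + 218)^(1/3))/24)*sin(sqrt(3)*5^(1/3)*y*(-(9*sqrt(579) + 218)^(1/3) + 5*5^(1/3)/(9*sqrt(579) + 218)^(1/3))/24) + C3*exp(y*(5*5^(2/3)/(9*sqrt(579) + 218)^(1/3) + 10 + 5^(1/3)*(9*sqrt(579) + 218)^(1/3))/24)*cos(sqrt(3)*5^(1/3)*y*(-(9*sqrt(579) + 218)^(1/3) + 5*5^(1/3)/(9*sqrt(579) + 218)^(1/3))/24) + C4*exp(y*(-5^(1/3)*(9*sqrt(579) + 218)^(1/3) - 5*5^(2/3)/(9*sqrt(579) + 218)^(1/3) + 5)/12)


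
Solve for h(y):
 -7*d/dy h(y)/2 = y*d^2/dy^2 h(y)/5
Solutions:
 h(y) = C1 + C2/y^(33/2)


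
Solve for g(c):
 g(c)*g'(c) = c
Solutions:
 g(c) = -sqrt(C1 + c^2)
 g(c) = sqrt(C1 + c^2)


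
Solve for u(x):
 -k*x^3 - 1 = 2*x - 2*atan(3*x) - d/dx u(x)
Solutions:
 u(x) = C1 + k*x^4/4 + x^2 - 2*x*atan(3*x) + x + log(9*x^2 + 1)/3


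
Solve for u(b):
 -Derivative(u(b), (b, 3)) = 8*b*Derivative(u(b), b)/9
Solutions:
 u(b) = C1 + Integral(C2*airyai(-2*3^(1/3)*b/3) + C3*airybi(-2*3^(1/3)*b/3), b)


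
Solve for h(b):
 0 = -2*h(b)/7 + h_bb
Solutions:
 h(b) = C1*exp(-sqrt(14)*b/7) + C2*exp(sqrt(14)*b/7)


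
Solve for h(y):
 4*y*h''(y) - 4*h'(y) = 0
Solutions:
 h(y) = C1 + C2*y^2


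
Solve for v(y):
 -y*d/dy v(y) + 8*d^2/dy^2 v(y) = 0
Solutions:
 v(y) = C1 + C2*erfi(y/4)


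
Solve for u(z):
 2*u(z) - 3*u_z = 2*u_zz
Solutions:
 u(z) = C1*exp(-2*z) + C2*exp(z/2)


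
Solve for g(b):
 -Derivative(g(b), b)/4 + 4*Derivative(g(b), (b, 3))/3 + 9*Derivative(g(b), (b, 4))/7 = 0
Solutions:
 g(b) = C1 + C2*exp(-b*(448*7^(2/3)/(243*sqrt(8873) + 33961)^(1/3) + 7^(1/3)*(243*sqrt(8873) + 33961)^(1/3) + 112)/324)*sin(sqrt(3)*7^(1/3)*b*(-(243*sqrt(8873) + 33961)^(1/3) + 448*7^(1/3)/(243*sqrt(8873) + 33961)^(1/3))/324) + C3*exp(-b*(448*7^(2/3)/(243*sqrt(8873) + 33961)^(1/3) + 7^(1/3)*(243*sqrt(8873) + 33961)^(1/3) + 112)/324)*cos(sqrt(3)*7^(1/3)*b*(-(243*sqrt(8873) + 33961)^(1/3) + 448*7^(1/3)/(243*sqrt(8873) + 33961)^(1/3))/324) + C4*exp(b*(-56 + 448*7^(2/3)/(243*sqrt(8873) + 33961)^(1/3) + 7^(1/3)*(243*sqrt(8873) + 33961)^(1/3))/162)


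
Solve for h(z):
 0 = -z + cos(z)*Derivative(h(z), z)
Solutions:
 h(z) = C1 + Integral(z/cos(z), z)


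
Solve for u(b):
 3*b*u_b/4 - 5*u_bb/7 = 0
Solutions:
 u(b) = C1 + C2*erfi(sqrt(210)*b/20)


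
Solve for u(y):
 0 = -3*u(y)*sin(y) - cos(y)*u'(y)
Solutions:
 u(y) = C1*cos(y)^3


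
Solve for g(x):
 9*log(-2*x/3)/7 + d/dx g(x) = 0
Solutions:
 g(x) = C1 - 9*x*log(-x)/7 + 9*x*(-log(2) + 1 + log(3))/7


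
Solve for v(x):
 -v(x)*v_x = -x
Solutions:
 v(x) = -sqrt(C1 + x^2)
 v(x) = sqrt(C1 + x^2)


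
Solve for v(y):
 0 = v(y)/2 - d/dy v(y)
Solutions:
 v(y) = C1*exp(y/2)


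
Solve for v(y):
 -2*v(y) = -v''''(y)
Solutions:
 v(y) = C1*exp(-2^(1/4)*y) + C2*exp(2^(1/4)*y) + C3*sin(2^(1/4)*y) + C4*cos(2^(1/4)*y)


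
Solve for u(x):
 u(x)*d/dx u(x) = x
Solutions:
 u(x) = -sqrt(C1 + x^2)
 u(x) = sqrt(C1 + x^2)


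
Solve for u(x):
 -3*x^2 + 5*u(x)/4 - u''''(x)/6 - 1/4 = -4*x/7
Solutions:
 u(x) = C1*exp(-15^(1/4)*2^(3/4)*x/2) + C2*exp(15^(1/4)*2^(3/4)*x/2) + C3*sin(15^(1/4)*2^(3/4)*x/2) + C4*cos(15^(1/4)*2^(3/4)*x/2) + 12*x^2/5 - 16*x/35 + 1/5


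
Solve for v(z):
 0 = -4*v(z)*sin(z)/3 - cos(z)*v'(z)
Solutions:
 v(z) = C1*cos(z)^(4/3)


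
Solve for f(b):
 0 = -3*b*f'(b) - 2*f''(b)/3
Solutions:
 f(b) = C1 + C2*erf(3*b/2)


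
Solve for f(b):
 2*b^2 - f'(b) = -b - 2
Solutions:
 f(b) = C1 + 2*b^3/3 + b^2/2 + 2*b


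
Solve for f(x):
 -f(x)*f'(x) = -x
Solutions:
 f(x) = -sqrt(C1 + x^2)
 f(x) = sqrt(C1 + x^2)


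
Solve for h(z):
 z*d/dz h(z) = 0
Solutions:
 h(z) = C1


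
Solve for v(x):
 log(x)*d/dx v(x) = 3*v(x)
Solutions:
 v(x) = C1*exp(3*li(x))


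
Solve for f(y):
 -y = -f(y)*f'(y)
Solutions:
 f(y) = -sqrt(C1 + y^2)
 f(y) = sqrt(C1 + y^2)


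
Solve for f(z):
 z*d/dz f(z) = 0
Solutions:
 f(z) = C1


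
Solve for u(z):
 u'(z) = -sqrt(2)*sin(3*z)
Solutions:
 u(z) = C1 + sqrt(2)*cos(3*z)/3


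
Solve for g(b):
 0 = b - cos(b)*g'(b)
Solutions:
 g(b) = C1 + Integral(b/cos(b), b)


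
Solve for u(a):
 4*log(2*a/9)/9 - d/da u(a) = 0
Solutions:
 u(a) = C1 + 4*a*log(a)/9 - 8*a*log(3)/9 - 4*a/9 + 4*a*log(2)/9


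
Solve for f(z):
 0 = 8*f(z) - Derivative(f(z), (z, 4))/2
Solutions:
 f(z) = C1*exp(-2*z) + C2*exp(2*z) + C3*sin(2*z) + C4*cos(2*z)


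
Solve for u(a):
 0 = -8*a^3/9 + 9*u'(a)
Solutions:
 u(a) = C1 + 2*a^4/81


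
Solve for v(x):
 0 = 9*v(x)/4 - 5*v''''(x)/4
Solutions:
 v(x) = C1*exp(-sqrt(3)*5^(3/4)*x/5) + C2*exp(sqrt(3)*5^(3/4)*x/5) + C3*sin(sqrt(3)*5^(3/4)*x/5) + C4*cos(sqrt(3)*5^(3/4)*x/5)


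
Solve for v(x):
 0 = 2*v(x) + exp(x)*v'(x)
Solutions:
 v(x) = C1*exp(2*exp(-x))


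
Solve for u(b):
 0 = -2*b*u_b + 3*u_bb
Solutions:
 u(b) = C1 + C2*erfi(sqrt(3)*b/3)


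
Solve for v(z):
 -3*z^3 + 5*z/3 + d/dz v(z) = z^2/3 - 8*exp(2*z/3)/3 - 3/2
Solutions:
 v(z) = C1 + 3*z^4/4 + z^3/9 - 5*z^2/6 - 3*z/2 - 4*exp(2*z/3)


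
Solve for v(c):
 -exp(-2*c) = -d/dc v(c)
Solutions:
 v(c) = C1 - exp(-2*c)/2


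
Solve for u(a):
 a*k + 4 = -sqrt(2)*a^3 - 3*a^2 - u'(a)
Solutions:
 u(a) = C1 - sqrt(2)*a^4/4 - a^3 - a^2*k/2 - 4*a


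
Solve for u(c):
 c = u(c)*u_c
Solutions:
 u(c) = -sqrt(C1 + c^2)
 u(c) = sqrt(C1 + c^2)


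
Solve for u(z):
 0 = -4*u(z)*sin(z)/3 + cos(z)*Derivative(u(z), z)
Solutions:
 u(z) = C1/cos(z)^(4/3)


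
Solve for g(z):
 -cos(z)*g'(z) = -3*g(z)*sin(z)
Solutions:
 g(z) = C1/cos(z)^3


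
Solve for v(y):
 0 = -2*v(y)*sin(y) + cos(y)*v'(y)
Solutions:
 v(y) = C1/cos(y)^2


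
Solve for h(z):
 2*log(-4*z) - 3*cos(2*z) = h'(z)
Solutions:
 h(z) = C1 + 2*z*log(-z) - 2*z + 4*z*log(2) - 3*sin(2*z)/2


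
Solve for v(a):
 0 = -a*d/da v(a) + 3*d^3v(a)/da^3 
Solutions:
 v(a) = C1 + Integral(C2*airyai(3^(2/3)*a/3) + C3*airybi(3^(2/3)*a/3), a)


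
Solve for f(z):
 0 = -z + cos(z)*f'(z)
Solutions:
 f(z) = C1 + Integral(z/cos(z), z)


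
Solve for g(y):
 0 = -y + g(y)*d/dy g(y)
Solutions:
 g(y) = -sqrt(C1 + y^2)
 g(y) = sqrt(C1 + y^2)


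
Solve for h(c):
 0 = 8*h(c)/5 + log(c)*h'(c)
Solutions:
 h(c) = C1*exp(-8*li(c)/5)


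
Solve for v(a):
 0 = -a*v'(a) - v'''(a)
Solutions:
 v(a) = C1 + Integral(C2*airyai(-a) + C3*airybi(-a), a)


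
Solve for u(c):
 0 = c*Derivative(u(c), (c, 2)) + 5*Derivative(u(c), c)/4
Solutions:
 u(c) = C1 + C2/c^(1/4)


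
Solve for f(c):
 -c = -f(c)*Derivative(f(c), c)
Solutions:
 f(c) = -sqrt(C1 + c^2)
 f(c) = sqrt(C1 + c^2)


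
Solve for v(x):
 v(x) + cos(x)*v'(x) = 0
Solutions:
 v(x) = C1*sqrt(sin(x) - 1)/sqrt(sin(x) + 1)


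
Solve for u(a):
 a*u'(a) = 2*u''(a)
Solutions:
 u(a) = C1 + C2*erfi(a/2)


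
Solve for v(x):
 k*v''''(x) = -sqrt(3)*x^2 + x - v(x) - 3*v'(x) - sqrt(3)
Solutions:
 v(x) = C1*exp(x*Piecewise((-3^(1/3)*sqrt(-(-1/k^2)^(1/3))/2 - sqrt(3^(2/3)*(-1/k^2)^(1/3) + 2*3^(2/3)/(k*sqrt(-(-1/k^2)^(1/3))))/2, Eq(1/k, 0)), (-sqrt(2*(sqrt(-1/(27*k^3) + 81/(256*k^4)) + 9/(16*k^2))^(1/3) + 2/(3*k*(sqrt(-1/(27*k^3) + 81/(256*k^4)) + 9/(16*k^2))^(1/3)))/2 - sqrt(-2*(sqrt(-1/(27*k^3) + 81/(256*k^4)) + 9/(16*k^2))^(1/3) + 6/(k*sqrt(2*(sqrt(-1/(27*k^3) + 81/(256*k^4)) + 9/(16*k^2))^(1/3) + 2/(3*k*(sqrt(-1/(27*k^3) + 81/(256*k^4)) + 9/(16*k^2))^(1/3)))) - 2/(3*k*(sqrt(-1/(27*k^3) + 81/(256*k^4)) + 9/(16*k^2))^(1/3)))/2, True))) + C2*exp(x*Piecewise((-3^(1/3)*sqrt(-(-1/k^2)^(1/3))/2 + sqrt(3^(2/3)*(-1/k^2)^(1/3) + 2*3^(2/3)/(k*sqrt(-(-1/k^2)^(1/3))))/2, Eq(1/k, 0)), (-sqrt(2*(sqrt(-1/(27*k^3) + 81/(256*k^4)) + 9/(16*k^2))^(1/3) + 2/(3*k*(sqrt(-1/(27*k^3) + 81/(256*k^4)) + 9/(16*k^2))^(1/3)))/2 + sqrt(-2*(sqrt(-1/(27*k^3) + 81/(256*k^4)) + 9/(16*k^2))^(1/3) + 6/(k*sqrt(2*(sqrt(-1/(27*k^3) + 81/(256*k^4)) + 9/(16*k^2))^(1/3) + 2/(3*k*(sqrt(-1/(27*k^3) + 81/(256*k^4)) + 9/(16*k^2))^(1/3)))) - 2/(3*k*(sqrt(-1/(27*k^3) + 81/(256*k^4)) + 9/(16*k^2))^(1/3)))/2, True))) + C3*exp(x*Piecewise((3^(1/3)*sqrt(-(-1/k^2)^(1/3))/2 - sqrt(3^(2/3)*(-1/k^2)^(1/3) - 2*3^(2/3)/(k*sqrt(-(-1/k^2)^(1/3))))/2, Eq(1/k, 0)), (sqrt(2*(sqrt(-1/(27*k^3) + 81/(256*k^4)) + 9/(16*k^2))^(1/3) + 2/(3*k*(sqrt(-1/(27*k^3) + 81/(256*k^4)) + 9/(16*k^2))^(1/3)))/2 - sqrt(-2*(sqrt(-1/(27*k^3) + 81/(256*k^4)) + 9/(16*k^2))^(1/3) - 6/(k*sqrt(2*(sqrt(-1/(27*k^3) + 81/(256*k^4)) + 9/(16*k^2))^(1/3) + 2/(3*k*(sqrt(-1/(27*k^3) + 81/(256*k^4)) + 9/(16*k^2))^(1/3)))) - 2/(3*k*(sqrt(-1/(27*k^3) + 81/(256*k^4)) + 9/(16*k^2))^(1/3)))/2, True))) + C4*exp(x*Piecewise((3^(1/3)*sqrt(-(-1/k^2)^(1/3))/2 + sqrt(3^(2/3)*(-1/k^2)^(1/3) - 2*3^(2/3)/(k*sqrt(-(-1/k^2)^(1/3))))/2, Eq(1/k, 0)), (sqrt(2*(sqrt(-1/(27*k^3) + 81/(256*k^4)) + 9/(16*k^2))^(1/3) + 2/(3*k*(sqrt(-1/(27*k^3) + 81/(256*k^4)) + 9/(16*k^2))^(1/3)))/2 + sqrt(-2*(sqrt(-1/(27*k^3) + 81/(256*k^4)) + 9/(16*k^2))^(1/3) - 6/(k*sqrt(2*(sqrt(-1/(27*k^3) + 81/(256*k^4)) + 9/(16*k^2))^(1/3) + 2/(3*k*(sqrt(-1/(27*k^3) + 81/(256*k^4)) + 9/(16*k^2))^(1/3)))) - 2/(3*k*(sqrt(-1/(27*k^3) + 81/(256*k^4)) + 9/(16*k^2))^(1/3)))/2, True))) - sqrt(3)*x^2 + x + 6*sqrt(3)*x - 19*sqrt(3) - 3


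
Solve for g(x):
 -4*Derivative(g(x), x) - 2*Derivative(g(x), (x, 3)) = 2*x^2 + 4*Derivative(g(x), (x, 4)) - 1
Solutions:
 g(x) = C1 + C2*exp(x*(-2 + (6*sqrt(330) + 109)^(-1/3) + (6*sqrt(330) + 109)^(1/3))/12)*sin(sqrt(3)*x*(-(6*sqrt(330) + 109)^(1/3) + (6*sqrt(330) + 109)^(-1/3))/12) + C3*exp(x*(-2 + (6*sqrt(330) + 109)^(-1/3) + (6*sqrt(330) + 109)^(1/3))/12)*cos(sqrt(3)*x*(-(6*sqrt(330) + 109)^(1/3) + (6*sqrt(330) + 109)^(-1/3))/12) + C4*exp(-x*((6*sqrt(330) + 109)^(-1/3) + 1 + (6*sqrt(330) + 109)^(1/3))/6) - x^3/6 + 3*x/4


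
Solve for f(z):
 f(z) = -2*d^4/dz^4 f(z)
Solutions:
 f(z) = (C1*sin(2^(1/4)*z/2) + C2*cos(2^(1/4)*z/2))*exp(-2^(1/4)*z/2) + (C3*sin(2^(1/4)*z/2) + C4*cos(2^(1/4)*z/2))*exp(2^(1/4)*z/2)


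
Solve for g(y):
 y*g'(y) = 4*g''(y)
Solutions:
 g(y) = C1 + C2*erfi(sqrt(2)*y/4)


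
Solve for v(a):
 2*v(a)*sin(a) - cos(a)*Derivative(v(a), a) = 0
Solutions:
 v(a) = C1/cos(a)^2


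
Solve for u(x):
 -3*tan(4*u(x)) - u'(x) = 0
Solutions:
 u(x) = -asin(C1*exp(-12*x))/4 + pi/4
 u(x) = asin(C1*exp(-12*x))/4


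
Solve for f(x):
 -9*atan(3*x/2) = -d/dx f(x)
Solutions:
 f(x) = C1 + 9*x*atan(3*x/2) - 3*log(9*x^2 + 4)


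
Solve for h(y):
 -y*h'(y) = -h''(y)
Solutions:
 h(y) = C1 + C2*erfi(sqrt(2)*y/2)


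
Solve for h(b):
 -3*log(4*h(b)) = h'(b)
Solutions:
 Integral(1/(log(_y) + 2*log(2)), (_y, h(b)))/3 = C1 - b


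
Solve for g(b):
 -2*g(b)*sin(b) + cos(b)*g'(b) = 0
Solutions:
 g(b) = C1/cos(b)^2


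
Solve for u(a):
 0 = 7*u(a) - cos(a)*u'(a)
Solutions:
 u(a) = C1*sqrt(sin(a) + 1)*(sin(a)^3 + 3*sin(a)^2 + 3*sin(a) + 1)/(sqrt(sin(a) - 1)*(sin(a)^3 - 3*sin(a)^2 + 3*sin(a) - 1))


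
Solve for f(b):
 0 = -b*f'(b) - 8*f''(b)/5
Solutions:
 f(b) = C1 + C2*erf(sqrt(5)*b/4)


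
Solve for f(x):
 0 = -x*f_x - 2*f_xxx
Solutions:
 f(x) = C1 + Integral(C2*airyai(-2^(2/3)*x/2) + C3*airybi(-2^(2/3)*x/2), x)


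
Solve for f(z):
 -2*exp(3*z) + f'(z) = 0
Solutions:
 f(z) = C1 + 2*exp(3*z)/3


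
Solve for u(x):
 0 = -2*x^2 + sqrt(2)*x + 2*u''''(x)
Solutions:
 u(x) = C1 + C2*x + C3*x^2 + C4*x^3 + x^6/360 - sqrt(2)*x^5/240


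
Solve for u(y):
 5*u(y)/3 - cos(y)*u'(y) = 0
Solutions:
 u(y) = C1*(sin(y) + 1)^(5/6)/(sin(y) - 1)^(5/6)


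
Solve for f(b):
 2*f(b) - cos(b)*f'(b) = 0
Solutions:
 f(b) = C1*(sin(b) + 1)/(sin(b) - 1)


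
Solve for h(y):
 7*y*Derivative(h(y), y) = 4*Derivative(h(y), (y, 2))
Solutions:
 h(y) = C1 + C2*erfi(sqrt(14)*y/4)


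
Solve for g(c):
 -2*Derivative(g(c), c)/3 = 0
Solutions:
 g(c) = C1


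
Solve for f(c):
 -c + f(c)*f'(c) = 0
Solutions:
 f(c) = -sqrt(C1 + c^2)
 f(c) = sqrt(C1 + c^2)


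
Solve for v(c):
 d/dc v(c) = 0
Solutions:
 v(c) = C1


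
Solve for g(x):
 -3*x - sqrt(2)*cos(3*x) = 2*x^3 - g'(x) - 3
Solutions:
 g(x) = C1 + x^4/2 + 3*x^2/2 - 3*x + sqrt(2)*sin(3*x)/3


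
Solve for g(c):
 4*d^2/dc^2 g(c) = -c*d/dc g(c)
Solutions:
 g(c) = C1 + C2*erf(sqrt(2)*c/4)


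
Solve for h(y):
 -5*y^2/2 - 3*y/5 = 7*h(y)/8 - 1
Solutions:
 h(y) = -20*y^2/7 - 24*y/35 + 8/7


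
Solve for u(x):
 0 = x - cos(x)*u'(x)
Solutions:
 u(x) = C1 + Integral(x/cos(x), x)


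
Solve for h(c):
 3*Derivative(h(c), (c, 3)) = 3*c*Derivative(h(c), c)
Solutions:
 h(c) = C1 + Integral(C2*airyai(c) + C3*airybi(c), c)


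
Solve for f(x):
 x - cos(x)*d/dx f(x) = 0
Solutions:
 f(x) = C1 + Integral(x/cos(x), x)


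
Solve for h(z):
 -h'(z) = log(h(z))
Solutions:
 li(h(z)) = C1 - z


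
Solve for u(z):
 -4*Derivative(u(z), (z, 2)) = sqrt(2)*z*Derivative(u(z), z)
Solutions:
 u(z) = C1 + C2*erf(2^(3/4)*z/4)


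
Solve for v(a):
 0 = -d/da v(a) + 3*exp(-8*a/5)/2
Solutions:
 v(a) = C1 - 15*exp(-8*a/5)/16


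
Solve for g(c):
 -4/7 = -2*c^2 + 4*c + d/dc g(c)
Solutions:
 g(c) = C1 + 2*c^3/3 - 2*c^2 - 4*c/7


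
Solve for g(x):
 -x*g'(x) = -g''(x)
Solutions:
 g(x) = C1 + C2*erfi(sqrt(2)*x/2)


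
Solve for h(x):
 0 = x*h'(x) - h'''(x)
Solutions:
 h(x) = C1 + Integral(C2*airyai(x) + C3*airybi(x), x)


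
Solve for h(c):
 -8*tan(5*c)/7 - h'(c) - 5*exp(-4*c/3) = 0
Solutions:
 h(c) = C1 - 4*log(tan(5*c)^2 + 1)/35 + 15*exp(-4*c/3)/4


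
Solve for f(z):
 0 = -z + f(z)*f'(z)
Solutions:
 f(z) = -sqrt(C1 + z^2)
 f(z) = sqrt(C1 + z^2)


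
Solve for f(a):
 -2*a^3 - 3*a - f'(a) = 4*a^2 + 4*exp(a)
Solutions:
 f(a) = C1 - a^4/2 - 4*a^3/3 - 3*a^2/2 - 4*exp(a)


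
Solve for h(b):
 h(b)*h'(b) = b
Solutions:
 h(b) = -sqrt(C1 + b^2)
 h(b) = sqrt(C1 + b^2)


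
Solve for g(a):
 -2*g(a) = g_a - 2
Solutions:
 g(a) = C1*exp(-2*a) + 1


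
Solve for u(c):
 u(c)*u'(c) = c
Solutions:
 u(c) = -sqrt(C1 + c^2)
 u(c) = sqrt(C1 + c^2)


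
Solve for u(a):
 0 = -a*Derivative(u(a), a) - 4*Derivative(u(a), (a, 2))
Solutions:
 u(a) = C1 + C2*erf(sqrt(2)*a/4)


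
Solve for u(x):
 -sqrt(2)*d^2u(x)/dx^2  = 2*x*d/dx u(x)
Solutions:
 u(x) = C1 + C2*erf(2^(3/4)*x/2)


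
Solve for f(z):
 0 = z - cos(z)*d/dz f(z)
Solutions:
 f(z) = C1 + Integral(z/cos(z), z)


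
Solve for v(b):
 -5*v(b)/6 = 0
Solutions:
 v(b) = 0


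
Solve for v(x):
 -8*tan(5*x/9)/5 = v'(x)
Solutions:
 v(x) = C1 + 72*log(cos(5*x/9))/25


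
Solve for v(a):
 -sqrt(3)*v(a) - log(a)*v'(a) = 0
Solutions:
 v(a) = C1*exp(-sqrt(3)*li(a))


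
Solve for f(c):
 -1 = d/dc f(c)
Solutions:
 f(c) = C1 - c


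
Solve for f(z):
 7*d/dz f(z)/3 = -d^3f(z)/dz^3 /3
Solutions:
 f(z) = C1 + C2*sin(sqrt(7)*z) + C3*cos(sqrt(7)*z)


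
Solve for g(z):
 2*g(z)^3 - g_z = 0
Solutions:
 g(z) = -sqrt(2)*sqrt(-1/(C1 + 2*z))/2
 g(z) = sqrt(2)*sqrt(-1/(C1 + 2*z))/2


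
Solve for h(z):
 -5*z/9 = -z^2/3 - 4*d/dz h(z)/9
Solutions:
 h(z) = C1 - z^3/4 + 5*z^2/8


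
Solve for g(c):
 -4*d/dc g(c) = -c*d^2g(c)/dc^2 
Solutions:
 g(c) = C1 + C2*c^5


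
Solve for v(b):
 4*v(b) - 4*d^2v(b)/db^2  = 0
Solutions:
 v(b) = C1*exp(-b) + C2*exp(b)


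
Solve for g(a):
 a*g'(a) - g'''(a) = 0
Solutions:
 g(a) = C1 + Integral(C2*airyai(a) + C3*airybi(a), a)


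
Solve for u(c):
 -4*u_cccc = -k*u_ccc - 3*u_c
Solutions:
 u(c) = C1 + C2*exp(c*(-k^2/(-k^3 + sqrt(-k^6 + (k^3 + 648)^2) - 648)^(1/3) + k - (-k^3 + sqrt(-k^6 + (k^3 + 648)^2) - 648)^(1/3))/12) + C3*exp(c*(-4*k^2/((-1 + sqrt(3)*I)*(-k^3 + sqrt(-k^6 + (k^3 + 648)^2) - 648)^(1/3)) + 2*k + (-k^3 + sqrt(-k^6 + (k^3 + 648)^2) - 648)^(1/3) - sqrt(3)*I*(-k^3 + sqrt(-k^6 + (k^3 + 648)^2) - 648)^(1/3))/24) + C4*exp(c*(4*k^2/((1 + sqrt(3)*I)*(-k^3 + sqrt(-k^6 + (k^3 + 648)^2) - 648)^(1/3)) + 2*k + (-k^3 + sqrt(-k^6 + (k^3 + 648)^2) - 648)^(1/3) + sqrt(3)*I*(-k^3 + sqrt(-k^6 + (k^3 + 648)^2) - 648)^(1/3))/24)


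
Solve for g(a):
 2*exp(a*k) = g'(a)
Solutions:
 g(a) = C1 + 2*exp(a*k)/k


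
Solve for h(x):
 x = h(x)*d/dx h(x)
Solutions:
 h(x) = -sqrt(C1 + x^2)
 h(x) = sqrt(C1 + x^2)


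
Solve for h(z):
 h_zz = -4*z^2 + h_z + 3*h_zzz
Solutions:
 h(z) = C1 + 4*z^3/3 + 4*z^2 - 16*z + (C2*sin(sqrt(11)*z/6) + C3*cos(sqrt(11)*z/6))*exp(z/6)


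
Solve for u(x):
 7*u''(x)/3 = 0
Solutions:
 u(x) = C1 + C2*x


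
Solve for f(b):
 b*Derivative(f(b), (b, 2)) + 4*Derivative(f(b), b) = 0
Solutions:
 f(b) = C1 + C2/b^3


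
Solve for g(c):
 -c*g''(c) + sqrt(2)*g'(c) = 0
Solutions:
 g(c) = C1 + C2*c^(1 + sqrt(2))


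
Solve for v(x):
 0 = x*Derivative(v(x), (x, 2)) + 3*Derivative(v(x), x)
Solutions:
 v(x) = C1 + C2/x^2


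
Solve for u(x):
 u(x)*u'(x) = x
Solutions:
 u(x) = -sqrt(C1 + x^2)
 u(x) = sqrt(C1 + x^2)


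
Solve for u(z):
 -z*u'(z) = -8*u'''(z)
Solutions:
 u(z) = C1 + Integral(C2*airyai(z/2) + C3*airybi(z/2), z)


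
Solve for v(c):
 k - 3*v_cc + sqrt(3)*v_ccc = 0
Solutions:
 v(c) = C1 + C2*c + C3*exp(sqrt(3)*c) + c^2*k/6


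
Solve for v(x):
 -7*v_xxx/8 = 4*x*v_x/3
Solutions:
 v(x) = C1 + Integral(C2*airyai(-2*42^(2/3)*x/21) + C3*airybi(-2*42^(2/3)*x/21), x)


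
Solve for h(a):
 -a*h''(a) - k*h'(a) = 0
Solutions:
 h(a) = C1 + a^(1 - re(k))*(C2*sin(log(a)*Abs(im(k))) + C3*cos(log(a)*im(k)))


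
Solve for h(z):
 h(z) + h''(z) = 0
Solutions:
 h(z) = C1*sin(z) + C2*cos(z)


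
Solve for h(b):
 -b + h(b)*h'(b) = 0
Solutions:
 h(b) = -sqrt(C1 + b^2)
 h(b) = sqrt(C1 + b^2)


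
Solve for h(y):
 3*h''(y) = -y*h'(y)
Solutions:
 h(y) = C1 + C2*erf(sqrt(6)*y/6)


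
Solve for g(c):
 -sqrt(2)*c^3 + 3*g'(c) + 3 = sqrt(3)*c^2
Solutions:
 g(c) = C1 + sqrt(2)*c^4/12 + sqrt(3)*c^3/9 - c


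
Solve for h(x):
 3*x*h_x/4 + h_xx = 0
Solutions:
 h(x) = C1 + C2*erf(sqrt(6)*x/4)


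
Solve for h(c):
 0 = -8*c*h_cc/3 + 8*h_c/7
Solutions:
 h(c) = C1 + C2*c^(10/7)


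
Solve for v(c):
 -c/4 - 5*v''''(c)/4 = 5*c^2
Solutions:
 v(c) = C1 + C2*c + C3*c^2 + C4*c^3 - c^6/90 - c^5/600


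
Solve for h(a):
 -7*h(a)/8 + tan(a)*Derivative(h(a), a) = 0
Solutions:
 h(a) = C1*sin(a)^(7/8)


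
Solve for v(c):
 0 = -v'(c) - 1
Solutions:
 v(c) = C1 - c


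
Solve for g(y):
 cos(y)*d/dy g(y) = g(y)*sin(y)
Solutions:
 g(y) = C1/cos(y)


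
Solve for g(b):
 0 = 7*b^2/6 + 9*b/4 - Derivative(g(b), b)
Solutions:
 g(b) = C1 + 7*b^3/18 + 9*b^2/8


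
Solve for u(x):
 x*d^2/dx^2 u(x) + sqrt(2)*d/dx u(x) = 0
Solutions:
 u(x) = C1 + C2*x^(1 - sqrt(2))


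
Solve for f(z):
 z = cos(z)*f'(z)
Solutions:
 f(z) = C1 + Integral(z/cos(z), z)


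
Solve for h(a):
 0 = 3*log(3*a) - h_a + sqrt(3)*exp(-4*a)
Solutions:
 h(a) = C1 + 3*a*log(a) + 3*a*(-1 + log(3)) - sqrt(3)*exp(-4*a)/4


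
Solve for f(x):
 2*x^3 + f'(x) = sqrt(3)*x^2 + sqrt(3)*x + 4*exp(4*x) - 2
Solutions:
 f(x) = C1 - x^4/2 + sqrt(3)*x^3/3 + sqrt(3)*x^2/2 - 2*x + exp(4*x)


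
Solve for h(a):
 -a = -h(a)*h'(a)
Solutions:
 h(a) = -sqrt(C1 + a^2)
 h(a) = sqrt(C1 + a^2)


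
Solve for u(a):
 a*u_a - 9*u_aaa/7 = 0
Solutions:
 u(a) = C1 + Integral(C2*airyai(21^(1/3)*a/3) + C3*airybi(21^(1/3)*a/3), a)


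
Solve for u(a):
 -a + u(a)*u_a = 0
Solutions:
 u(a) = -sqrt(C1 + a^2)
 u(a) = sqrt(C1 + a^2)


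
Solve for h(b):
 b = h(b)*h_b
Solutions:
 h(b) = -sqrt(C1 + b^2)
 h(b) = sqrt(C1 + b^2)


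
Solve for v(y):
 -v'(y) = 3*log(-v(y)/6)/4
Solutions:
 4*Integral(1/(log(-_y) - log(6)), (_y, v(y)))/3 = C1 - y


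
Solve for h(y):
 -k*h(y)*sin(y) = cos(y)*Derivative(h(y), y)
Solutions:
 h(y) = C1*exp(k*log(cos(y)))


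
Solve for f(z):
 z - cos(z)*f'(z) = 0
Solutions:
 f(z) = C1 + Integral(z/cos(z), z)


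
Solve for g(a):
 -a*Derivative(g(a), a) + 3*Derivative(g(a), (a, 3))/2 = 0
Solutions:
 g(a) = C1 + Integral(C2*airyai(2^(1/3)*3^(2/3)*a/3) + C3*airybi(2^(1/3)*3^(2/3)*a/3), a)


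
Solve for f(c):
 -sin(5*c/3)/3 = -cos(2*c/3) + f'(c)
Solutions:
 f(c) = C1 + 3*sin(2*c/3)/2 + cos(5*c/3)/5


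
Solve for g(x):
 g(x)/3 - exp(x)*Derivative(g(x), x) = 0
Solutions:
 g(x) = C1*exp(-exp(-x)/3)


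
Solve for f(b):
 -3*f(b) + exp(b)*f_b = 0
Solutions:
 f(b) = C1*exp(-3*exp(-b))


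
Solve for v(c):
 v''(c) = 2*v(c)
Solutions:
 v(c) = C1*exp(-sqrt(2)*c) + C2*exp(sqrt(2)*c)


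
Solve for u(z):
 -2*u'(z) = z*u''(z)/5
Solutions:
 u(z) = C1 + C2/z^9


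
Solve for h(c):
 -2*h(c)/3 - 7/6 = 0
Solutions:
 h(c) = -7/4


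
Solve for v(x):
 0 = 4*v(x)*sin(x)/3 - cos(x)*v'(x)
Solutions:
 v(x) = C1/cos(x)^(4/3)


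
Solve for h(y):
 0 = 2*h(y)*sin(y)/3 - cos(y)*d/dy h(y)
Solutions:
 h(y) = C1/cos(y)^(2/3)


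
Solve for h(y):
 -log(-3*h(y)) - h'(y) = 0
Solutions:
 Integral(1/(log(-_y) + log(3)), (_y, h(y))) = C1 - y


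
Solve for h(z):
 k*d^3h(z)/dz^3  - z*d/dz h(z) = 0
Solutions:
 h(z) = C1 + Integral(C2*airyai(z*(1/k)^(1/3)) + C3*airybi(z*(1/k)^(1/3)), z)


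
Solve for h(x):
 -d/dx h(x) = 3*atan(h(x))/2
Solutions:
 Integral(1/atan(_y), (_y, h(x))) = C1 - 3*x/2


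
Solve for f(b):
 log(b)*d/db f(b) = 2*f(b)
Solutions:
 f(b) = C1*exp(2*li(b))


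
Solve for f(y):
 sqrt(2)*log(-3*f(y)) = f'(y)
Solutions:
 -sqrt(2)*Integral(1/(log(-_y) + log(3)), (_y, f(y)))/2 = C1 - y


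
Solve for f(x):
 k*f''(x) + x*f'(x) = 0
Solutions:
 f(x) = C1 + C2*sqrt(k)*erf(sqrt(2)*x*sqrt(1/k)/2)


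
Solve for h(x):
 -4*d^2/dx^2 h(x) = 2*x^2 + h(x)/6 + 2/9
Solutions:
 h(x) = C1*sin(sqrt(6)*x/12) + C2*cos(sqrt(6)*x/12) - 12*x^2 + 1724/3


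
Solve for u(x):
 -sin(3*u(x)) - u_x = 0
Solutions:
 u(x) = -acos((-C1 - exp(6*x))/(C1 - exp(6*x)))/3 + 2*pi/3
 u(x) = acos((-C1 - exp(6*x))/(C1 - exp(6*x)))/3


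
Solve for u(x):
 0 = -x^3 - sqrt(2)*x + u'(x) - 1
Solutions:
 u(x) = C1 + x^4/4 + sqrt(2)*x^2/2 + x


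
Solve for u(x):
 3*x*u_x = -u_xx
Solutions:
 u(x) = C1 + C2*erf(sqrt(6)*x/2)


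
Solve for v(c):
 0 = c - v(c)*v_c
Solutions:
 v(c) = -sqrt(C1 + c^2)
 v(c) = sqrt(C1 + c^2)


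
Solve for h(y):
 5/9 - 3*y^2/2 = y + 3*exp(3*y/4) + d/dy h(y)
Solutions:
 h(y) = C1 - y^3/2 - y^2/2 + 5*y/9 - 4*exp(3*y/4)


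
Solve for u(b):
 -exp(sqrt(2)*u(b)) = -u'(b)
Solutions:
 u(b) = sqrt(2)*(2*log(-1/(C1 + b)) - log(2))/4


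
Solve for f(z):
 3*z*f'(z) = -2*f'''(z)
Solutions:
 f(z) = C1 + Integral(C2*airyai(-2^(2/3)*3^(1/3)*z/2) + C3*airybi(-2^(2/3)*3^(1/3)*z/2), z)


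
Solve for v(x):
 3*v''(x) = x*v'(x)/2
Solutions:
 v(x) = C1 + C2*erfi(sqrt(3)*x/6)


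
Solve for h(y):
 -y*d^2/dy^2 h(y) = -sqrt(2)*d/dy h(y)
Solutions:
 h(y) = C1 + C2*y^(1 + sqrt(2))


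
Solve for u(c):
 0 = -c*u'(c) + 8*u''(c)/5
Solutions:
 u(c) = C1 + C2*erfi(sqrt(5)*c/4)


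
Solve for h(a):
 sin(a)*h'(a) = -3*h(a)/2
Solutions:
 h(a) = C1*(cos(a) + 1)^(3/4)/(cos(a) - 1)^(3/4)


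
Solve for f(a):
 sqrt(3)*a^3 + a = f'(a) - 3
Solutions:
 f(a) = C1 + sqrt(3)*a^4/4 + a^2/2 + 3*a


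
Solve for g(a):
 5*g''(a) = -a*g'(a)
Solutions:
 g(a) = C1 + C2*erf(sqrt(10)*a/10)


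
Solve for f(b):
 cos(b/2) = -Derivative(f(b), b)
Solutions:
 f(b) = C1 - 2*sin(b/2)


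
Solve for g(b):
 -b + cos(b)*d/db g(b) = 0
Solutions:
 g(b) = C1 + Integral(b/cos(b), b)


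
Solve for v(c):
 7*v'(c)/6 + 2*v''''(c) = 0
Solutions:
 v(c) = C1 + C4*exp(c*(-126^(1/3) + 3*14^(1/3)*3^(2/3))/24)*sin(14^(1/3)*3^(1/6)*c/4) + C5*exp(c*(-126^(1/3) + 3*14^(1/3)*3^(2/3))/24)*cos(14^(1/3)*3^(1/6)*c/4) + C6*exp(-c*(126^(1/3) + 3*14^(1/3)*3^(2/3))/24) + (C2*sin(14^(1/3)*3^(1/6)*c/4) + C3*cos(14^(1/3)*3^(1/6)*c/4))*exp(126^(1/3)*c/12)


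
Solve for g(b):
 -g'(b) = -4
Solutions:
 g(b) = C1 + 4*b


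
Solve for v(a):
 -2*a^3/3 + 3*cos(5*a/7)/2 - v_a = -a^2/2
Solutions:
 v(a) = C1 - a^4/6 + a^3/6 + 21*sin(5*a/7)/10


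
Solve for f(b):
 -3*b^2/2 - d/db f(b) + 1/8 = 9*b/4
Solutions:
 f(b) = C1 - b^3/2 - 9*b^2/8 + b/8


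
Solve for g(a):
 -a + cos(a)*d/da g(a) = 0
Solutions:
 g(a) = C1 + Integral(a/cos(a), a)


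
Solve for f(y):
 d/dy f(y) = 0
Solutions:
 f(y) = C1


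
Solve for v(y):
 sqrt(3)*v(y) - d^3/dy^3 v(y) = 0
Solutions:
 v(y) = C3*exp(3^(1/6)*y) + (C1*sin(3^(2/3)*y/2) + C2*cos(3^(2/3)*y/2))*exp(-3^(1/6)*y/2)


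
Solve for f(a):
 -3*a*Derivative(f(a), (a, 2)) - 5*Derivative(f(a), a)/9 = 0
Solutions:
 f(a) = C1 + C2*a^(22/27)


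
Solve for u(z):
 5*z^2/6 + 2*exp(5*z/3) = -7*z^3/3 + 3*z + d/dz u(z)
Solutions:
 u(z) = C1 + 7*z^4/12 + 5*z^3/18 - 3*z^2/2 + 6*exp(5*z/3)/5


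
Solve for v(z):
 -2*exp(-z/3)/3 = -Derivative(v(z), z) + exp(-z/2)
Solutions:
 v(z) = C1 - 2*exp(-z/2) - 2*exp(-z/3)


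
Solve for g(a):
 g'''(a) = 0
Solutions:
 g(a) = C1 + C2*a + C3*a^2


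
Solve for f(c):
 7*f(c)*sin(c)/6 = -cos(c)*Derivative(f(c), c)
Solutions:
 f(c) = C1*cos(c)^(7/6)


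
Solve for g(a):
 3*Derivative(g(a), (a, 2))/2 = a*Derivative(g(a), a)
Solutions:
 g(a) = C1 + C2*erfi(sqrt(3)*a/3)


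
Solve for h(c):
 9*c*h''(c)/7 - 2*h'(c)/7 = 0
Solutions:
 h(c) = C1 + C2*c^(11/9)


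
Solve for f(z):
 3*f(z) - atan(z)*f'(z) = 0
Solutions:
 f(z) = C1*exp(3*Integral(1/atan(z), z))


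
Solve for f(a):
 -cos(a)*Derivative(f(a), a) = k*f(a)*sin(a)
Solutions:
 f(a) = C1*exp(k*log(cos(a)))


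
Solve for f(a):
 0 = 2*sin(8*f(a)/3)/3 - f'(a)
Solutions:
 -2*a/3 + 3*log(cos(8*f(a)/3) - 1)/16 - 3*log(cos(8*f(a)/3) + 1)/16 = C1


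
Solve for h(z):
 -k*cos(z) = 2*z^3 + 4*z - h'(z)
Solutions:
 h(z) = C1 + k*sin(z) + z^4/2 + 2*z^2


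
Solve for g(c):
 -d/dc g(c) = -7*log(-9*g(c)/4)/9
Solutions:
 -9*Integral(1/(log(-_y) - 2*log(2) + 2*log(3)), (_y, g(c)))/7 = C1 - c


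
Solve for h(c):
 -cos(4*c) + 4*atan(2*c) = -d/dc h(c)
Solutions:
 h(c) = C1 - 4*c*atan(2*c) + log(4*c^2 + 1) + sin(4*c)/4


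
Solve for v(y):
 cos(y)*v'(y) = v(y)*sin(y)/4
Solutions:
 v(y) = C1/cos(y)^(1/4)


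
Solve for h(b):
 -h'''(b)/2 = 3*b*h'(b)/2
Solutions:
 h(b) = C1 + Integral(C2*airyai(-3^(1/3)*b) + C3*airybi(-3^(1/3)*b), b)


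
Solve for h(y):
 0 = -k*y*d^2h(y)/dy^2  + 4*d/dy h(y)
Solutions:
 h(y) = C1 + y^(((re(k) + 4)*re(k) + im(k)^2)/(re(k)^2 + im(k)^2))*(C2*sin(4*log(y)*Abs(im(k))/(re(k)^2 + im(k)^2)) + C3*cos(4*log(y)*im(k)/(re(k)^2 + im(k)^2)))


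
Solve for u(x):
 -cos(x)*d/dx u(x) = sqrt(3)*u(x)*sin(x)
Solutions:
 u(x) = C1*cos(x)^(sqrt(3))


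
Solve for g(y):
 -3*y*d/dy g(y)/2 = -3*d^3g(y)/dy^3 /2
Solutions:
 g(y) = C1 + Integral(C2*airyai(y) + C3*airybi(y), y)


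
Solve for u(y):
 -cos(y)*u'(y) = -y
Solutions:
 u(y) = C1 + Integral(y/cos(y), y)


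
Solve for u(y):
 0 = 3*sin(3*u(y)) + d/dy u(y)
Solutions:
 u(y) = -acos((-C1 - exp(18*y))/(C1 - exp(18*y)))/3 + 2*pi/3
 u(y) = acos((-C1 - exp(18*y))/(C1 - exp(18*y)))/3


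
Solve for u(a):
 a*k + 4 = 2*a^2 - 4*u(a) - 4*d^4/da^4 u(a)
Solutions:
 u(a) = a^2/2 - a*k/4 + (C1*sin(sqrt(2)*a/2) + C2*cos(sqrt(2)*a/2))*exp(-sqrt(2)*a/2) + (C3*sin(sqrt(2)*a/2) + C4*cos(sqrt(2)*a/2))*exp(sqrt(2)*a/2) - 1


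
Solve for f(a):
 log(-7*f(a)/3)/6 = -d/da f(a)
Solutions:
 6*Integral(1/(log(-_y) - log(3) + log(7)), (_y, f(a))) = C1 - a


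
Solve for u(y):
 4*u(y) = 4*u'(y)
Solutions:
 u(y) = C1*exp(y)


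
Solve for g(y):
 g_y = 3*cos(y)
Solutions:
 g(y) = C1 + 3*sin(y)


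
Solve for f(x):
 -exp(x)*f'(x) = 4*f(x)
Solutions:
 f(x) = C1*exp(4*exp(-x))


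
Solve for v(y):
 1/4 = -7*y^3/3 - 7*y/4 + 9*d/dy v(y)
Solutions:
 v(y) = C1 + 7*y^4/108 + 7*y^2/72 + y/36


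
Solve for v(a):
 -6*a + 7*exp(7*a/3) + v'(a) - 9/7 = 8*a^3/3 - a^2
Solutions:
 v(a) = C1 + 2*a^4/3 - a^3/3 + 3*a^2 + 9*a/7 - 3*exp(7*a/3)


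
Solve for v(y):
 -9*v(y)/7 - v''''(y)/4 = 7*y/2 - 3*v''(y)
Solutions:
 v(y) = C1*exp(-y*sqrt(6 - 6*sqrt(42)/7)) + C2*exp(y*sqrt(6 - 6*sqrt(42)/7)) + C3*exp(-y*sqrt(6*sqrt(42)/7 + 6)) + C4*exp(y*sqrt(6*sqrt(42)/7 + 6)) - 49*y/18


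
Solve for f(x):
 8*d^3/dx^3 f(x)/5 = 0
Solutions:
 f(x) = C1 + C2*x + C3*x^2


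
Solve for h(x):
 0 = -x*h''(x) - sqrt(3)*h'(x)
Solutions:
 h(x) = C1 + C2*x^(1 - sqrt(3))


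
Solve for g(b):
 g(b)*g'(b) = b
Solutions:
 g(b) = -sqrt(C1 + b^2)
 g(b) = sqrt(C1 + b^2)


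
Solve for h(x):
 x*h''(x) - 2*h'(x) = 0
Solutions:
 h(x) = C1 + C2*x^3


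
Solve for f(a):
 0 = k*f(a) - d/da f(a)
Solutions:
 f(a) = C1*exp(a*k)


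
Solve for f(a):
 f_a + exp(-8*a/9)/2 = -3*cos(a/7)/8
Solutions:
 f(a) = C1 - 21*sin(a/7)/8 + 9*exp(-8*a/9)/16


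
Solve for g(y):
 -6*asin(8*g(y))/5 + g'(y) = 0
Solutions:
 Integral(1/asin(8*_y), (_y, g(y))) = C1 + 6*y/5


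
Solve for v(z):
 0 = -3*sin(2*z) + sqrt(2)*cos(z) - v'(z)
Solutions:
 v(z) = C1 + sqrt(2)*sin(z) + 3*cos(2*z)/2


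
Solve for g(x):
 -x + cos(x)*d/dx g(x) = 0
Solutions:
 g(x) = C1 + Integral(x/cos(x), x)


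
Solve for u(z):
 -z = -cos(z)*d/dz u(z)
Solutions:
 u(z) = C1 + Integral(z/cos(z), z)


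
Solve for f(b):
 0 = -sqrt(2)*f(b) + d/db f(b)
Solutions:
 f(b) = C1*exp(sqrt(2)*b)


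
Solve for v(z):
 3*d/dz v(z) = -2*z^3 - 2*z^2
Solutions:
 v(z) = C1 - z^4/6 - 2*z^3/9


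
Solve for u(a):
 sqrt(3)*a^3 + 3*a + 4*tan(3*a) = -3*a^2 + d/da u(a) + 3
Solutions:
 u(a) = C1 + sqrt(3)*a^4/4 + a^3 + 3*a^2/2 - 3*a - 4*log(cos(3*a))/3


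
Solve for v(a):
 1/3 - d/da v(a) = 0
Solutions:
 v(a) = C1 + a/3


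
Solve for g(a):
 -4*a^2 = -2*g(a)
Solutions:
 g(a) = 2*a^2


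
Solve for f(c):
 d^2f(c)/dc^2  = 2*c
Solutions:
 f(c) = C1 + C2*c + c^3/3


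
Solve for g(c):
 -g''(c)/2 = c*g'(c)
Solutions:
 g(c) = C1 + C2*erf(c)


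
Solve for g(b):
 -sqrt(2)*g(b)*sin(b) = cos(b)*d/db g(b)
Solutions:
 g(b) = C1*cos(b)^(sqrt(2))


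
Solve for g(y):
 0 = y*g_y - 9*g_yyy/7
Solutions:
 g(y) = C1 + Integral(C2*airyai(21^(1/3)*y/3) + C3*airybi(21^(1/3)*y/3), y)


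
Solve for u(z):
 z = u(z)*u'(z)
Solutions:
 u(z) = -sqrt(C1 + z^2)
 u(z) = sqrt(C1 + z^2)


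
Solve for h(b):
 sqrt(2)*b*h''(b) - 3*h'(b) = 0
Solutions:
 h(b) = C1 + C2*b^(1 + 3*sqrt(2)/2)


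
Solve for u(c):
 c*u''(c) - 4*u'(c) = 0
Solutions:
 u(c) = C1 + C2*c^5


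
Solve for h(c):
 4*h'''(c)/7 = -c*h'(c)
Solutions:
 h(c) = C1 + Integral(C2*airyai(-14^(1/3)*c/2) + C3*airybi(-14^(1/3)*c/2), c)


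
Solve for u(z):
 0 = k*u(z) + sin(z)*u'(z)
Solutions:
 u(z) = C1*exp(k*(-log(cos(z) - 1) + log(cos(z) + 1))/2)


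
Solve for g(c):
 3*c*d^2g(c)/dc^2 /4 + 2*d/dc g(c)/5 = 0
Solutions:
 g(c) = C1 + C2*c^(7/15)


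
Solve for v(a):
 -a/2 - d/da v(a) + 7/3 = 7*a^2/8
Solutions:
 v(a) = C1 - 7*a^3/24 - a^2/4 + 7*a/3


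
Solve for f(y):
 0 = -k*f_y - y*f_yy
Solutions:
 f(y) = C1 + y^(1 - re(k))*(C2*sin(log(y)*Abs(im(k))) + C3*cos(log(y)*im(k)))


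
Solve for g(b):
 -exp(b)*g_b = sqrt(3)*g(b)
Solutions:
 g(b) = C1*exp(sqrt(3)*exp(-b))


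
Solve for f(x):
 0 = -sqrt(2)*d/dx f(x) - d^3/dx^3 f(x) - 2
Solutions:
 f(x) = C1 + C2*sin(2^(1/4)*x) + C3*cos(2^(1/4)*x) - sqrt(2)*x


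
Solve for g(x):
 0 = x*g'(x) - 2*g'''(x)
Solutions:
 g(x) = C1 + Integral(C2*airyai(2^(2/3)*x/2) + C3*airybi(2^(2/3)*x/2), x)


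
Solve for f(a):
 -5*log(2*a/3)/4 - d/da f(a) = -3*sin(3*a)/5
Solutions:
 f(a) = C1 - 5*a*log(a)/4 - 5*a*log(2)/4 + 5*a/4 + 5*a*log(3)/4 - cos(3*a)/5


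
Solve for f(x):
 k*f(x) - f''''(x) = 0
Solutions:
 f(x) = C1*exp(-k^(1/4)*x) + C2*exp(k^(1/4)*x) + C3*exp(-I*k^(1/4)*x) + C4*exp(I*k^(1/4)*x)


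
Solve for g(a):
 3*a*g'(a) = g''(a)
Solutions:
 g(a) = C1 + C2*erfi(sqrt(6)*a/2)


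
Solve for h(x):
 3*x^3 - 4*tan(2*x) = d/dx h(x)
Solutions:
 h(x) = C1 + 3*x^4/4 + 2*log(cos(2*x))


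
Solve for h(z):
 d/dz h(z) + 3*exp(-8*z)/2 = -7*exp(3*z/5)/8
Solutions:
 h(z) = C1 - 35*exp(3*z/5)/24 + 3*exp(-8*z)/16


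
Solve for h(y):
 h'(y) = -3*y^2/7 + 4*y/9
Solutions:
 h(y) = C1 - y^3/7 + 2*y^2/9


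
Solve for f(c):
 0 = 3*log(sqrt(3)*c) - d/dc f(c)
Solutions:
 f(c) = C1 + 3*c*log(c) - 3*c + 3*c*log(3)/2


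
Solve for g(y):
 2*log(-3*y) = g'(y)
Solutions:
 g(y) = C1 + 2*y*log(-y) + 2*y*(-1 + log(3))


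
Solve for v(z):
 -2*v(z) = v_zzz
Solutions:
 v(z) = C3*exp(-2^(1/3)*z) + (C1*sin(2^(1/3)*sqrt(3)*z/2) + C2*cos(2^(1/3)*sqrt(3)*z/2))*exp(2^(1/3)*z/2)


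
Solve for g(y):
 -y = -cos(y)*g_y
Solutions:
 g(y) = C1 + Integral(y/cos(y), y)


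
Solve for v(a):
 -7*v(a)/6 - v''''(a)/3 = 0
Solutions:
 v(a) = (C1*sin(14^(1/4)*a/2) + C2*cos(14^(1/4)*a/2))*exp(-14^(1/4)*a/2) + (C3*sin(14^(1/4)*a/2) + C4*cos(14^(1/4)*a/2))*exp(14^(1/4)*a/2)


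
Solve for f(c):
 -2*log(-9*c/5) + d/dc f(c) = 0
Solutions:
 f(c) = C1 + 2*c*log(-c) + 2*c*(-log(5) - 1 + 2*log(3))


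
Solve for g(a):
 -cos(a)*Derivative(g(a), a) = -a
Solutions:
 g(a) = C1 + Integral(a/cos(a), a)


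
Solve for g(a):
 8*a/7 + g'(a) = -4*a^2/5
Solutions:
 g(a) = C1 - 4*a^3/15 - 4*a^2/7


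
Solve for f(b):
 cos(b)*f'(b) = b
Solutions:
 f(b) = C1 + Integral(b/cos(b), b)


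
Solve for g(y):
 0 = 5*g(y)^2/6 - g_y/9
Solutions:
 g(y) = -2/(C1 + 15*y)


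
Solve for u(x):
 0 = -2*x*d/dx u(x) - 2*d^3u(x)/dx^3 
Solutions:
 u(x) = C1 + Integral(C2*airyai(-x) + C3*airybi(-x), x)


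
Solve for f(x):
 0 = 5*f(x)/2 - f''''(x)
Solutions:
 f(x) = C1*exp(-2^(3/4)*5^(1/4)*x/2) + C2*exp(2^(3/4)*5^(1/4)*x/2) + C3*sin(2^(3/4)*5^(1/4)*x/2) + C4*cos(2^(3/4)*5^(1/4)*x/2)


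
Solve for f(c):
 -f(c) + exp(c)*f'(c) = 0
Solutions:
 f(c) = C1*exp(-exp(-c))


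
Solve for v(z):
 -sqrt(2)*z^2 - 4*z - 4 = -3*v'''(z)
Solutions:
 v(z) = C1 + C2*z + C3*z^2 + sqrt(2)*z^5/180 + z^4/18 + 2*z^3/9


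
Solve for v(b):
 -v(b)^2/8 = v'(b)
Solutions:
 v(b) = 8/(C1 + b)


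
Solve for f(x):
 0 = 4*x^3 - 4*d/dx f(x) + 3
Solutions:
 f(x) = C1 + x^4/4 + 3*x/4


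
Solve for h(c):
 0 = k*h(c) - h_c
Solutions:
 h(c) = C1*exp(c*k)


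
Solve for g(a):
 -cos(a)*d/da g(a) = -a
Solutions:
 g(a) = C1 + Integral(a/cos(a), a)


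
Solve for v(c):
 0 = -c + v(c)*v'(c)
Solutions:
 v(c) = -sqrt(C1 + c^2)
 v(c) = sqrt(C1 + c^2)


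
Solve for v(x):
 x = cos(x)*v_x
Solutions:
 v(x) = C1 + Integral(x/cos(x), x)


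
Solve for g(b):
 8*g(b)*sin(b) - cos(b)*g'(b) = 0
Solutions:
 g(b) = C1/cos(b)^8


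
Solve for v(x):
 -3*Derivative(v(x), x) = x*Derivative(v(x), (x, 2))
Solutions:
 v(x) = C1 + C2/x^2


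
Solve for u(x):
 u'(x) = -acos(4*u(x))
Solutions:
 Integral(1/acos(4*_y), (_y, u(x))) = C1 - x


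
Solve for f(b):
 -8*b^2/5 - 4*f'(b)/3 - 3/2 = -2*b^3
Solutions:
 f(b) = C1 + 3*b^4/8 - 2*b^3/5 - 9*b/8


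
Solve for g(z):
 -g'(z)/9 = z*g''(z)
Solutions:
 g(z) = C1 + C2*z^(8/9)


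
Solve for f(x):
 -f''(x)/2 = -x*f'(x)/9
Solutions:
 f(x) = C1 + C2*erfi(x/3)


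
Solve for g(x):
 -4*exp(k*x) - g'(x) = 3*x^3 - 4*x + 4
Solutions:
 g(x) = C1 - 3*x^4/4 + 2*x^2 - 4*x - 4*exp(k*x)/k


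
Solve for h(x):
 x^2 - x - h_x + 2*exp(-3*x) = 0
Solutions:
 h(x) = C1 + x^3/3 - x^2/2 - 2*exp(-3*x)/3
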